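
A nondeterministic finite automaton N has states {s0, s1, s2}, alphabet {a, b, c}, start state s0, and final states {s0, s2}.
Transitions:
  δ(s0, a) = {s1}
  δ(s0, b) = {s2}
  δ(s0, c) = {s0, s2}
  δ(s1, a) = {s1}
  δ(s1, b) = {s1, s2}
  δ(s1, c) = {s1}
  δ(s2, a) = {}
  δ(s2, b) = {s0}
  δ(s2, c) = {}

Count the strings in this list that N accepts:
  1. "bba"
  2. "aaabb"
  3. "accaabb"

"bba": rejected
"aaabb": accepted
"accaabb": accepted

2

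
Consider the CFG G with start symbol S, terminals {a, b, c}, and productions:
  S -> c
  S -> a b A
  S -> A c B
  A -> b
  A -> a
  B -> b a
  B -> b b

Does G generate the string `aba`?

yes

S ⇒ abA ⇒ aba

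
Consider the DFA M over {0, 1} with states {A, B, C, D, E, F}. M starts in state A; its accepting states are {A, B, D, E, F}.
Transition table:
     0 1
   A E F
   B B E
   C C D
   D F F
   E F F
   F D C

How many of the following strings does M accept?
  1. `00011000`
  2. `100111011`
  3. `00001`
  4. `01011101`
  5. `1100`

0

`00011000`: rejected
`100111011`: rejected
`00001`: rejected
`01011101`: rejected
`1100`: rejected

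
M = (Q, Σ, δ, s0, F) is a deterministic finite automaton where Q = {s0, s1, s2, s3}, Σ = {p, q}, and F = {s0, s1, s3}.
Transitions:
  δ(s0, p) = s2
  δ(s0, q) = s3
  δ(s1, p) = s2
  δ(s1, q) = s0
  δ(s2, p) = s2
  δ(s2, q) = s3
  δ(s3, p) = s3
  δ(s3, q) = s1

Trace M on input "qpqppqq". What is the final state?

s1

s0 --q--> s3
s3 --p--> s3
s3 --q--> s1
s1 --p--> s2
s2 --p--> s2
s2 --q--> s3
s3 --q--> s1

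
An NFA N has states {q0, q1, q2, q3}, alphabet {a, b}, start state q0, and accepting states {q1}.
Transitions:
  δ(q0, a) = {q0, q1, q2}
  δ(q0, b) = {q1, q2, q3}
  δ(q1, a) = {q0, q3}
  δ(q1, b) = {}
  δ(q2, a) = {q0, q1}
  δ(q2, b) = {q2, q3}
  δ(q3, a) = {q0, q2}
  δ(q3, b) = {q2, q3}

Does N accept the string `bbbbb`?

rejected

Start: {q0}
read b: {q1, q2, q3}
read b: {q2, q3}
read b: {q2, q3}
read b: {q2, q3}
read b: {q2, q3}
Reachable ∩ accepting = {} — empty.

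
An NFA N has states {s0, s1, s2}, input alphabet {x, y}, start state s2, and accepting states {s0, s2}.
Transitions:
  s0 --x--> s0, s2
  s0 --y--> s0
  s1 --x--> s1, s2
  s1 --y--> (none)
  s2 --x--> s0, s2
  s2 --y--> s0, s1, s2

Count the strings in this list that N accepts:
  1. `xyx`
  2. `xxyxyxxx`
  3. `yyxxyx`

`xyx`: accepted
`xxyxyxxx`: accepted
`yyxxyx`: accepted

3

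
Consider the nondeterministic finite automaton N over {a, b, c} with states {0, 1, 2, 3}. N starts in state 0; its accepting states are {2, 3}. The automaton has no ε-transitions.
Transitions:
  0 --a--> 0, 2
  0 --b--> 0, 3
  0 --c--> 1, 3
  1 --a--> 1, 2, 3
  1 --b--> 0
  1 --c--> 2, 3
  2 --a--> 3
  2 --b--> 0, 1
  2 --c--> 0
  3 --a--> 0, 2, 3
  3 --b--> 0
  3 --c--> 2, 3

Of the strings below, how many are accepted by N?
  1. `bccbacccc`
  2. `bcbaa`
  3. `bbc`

`bccbacccc`: accepted
`bcbaa`: accepted
`bbc`: accepted

3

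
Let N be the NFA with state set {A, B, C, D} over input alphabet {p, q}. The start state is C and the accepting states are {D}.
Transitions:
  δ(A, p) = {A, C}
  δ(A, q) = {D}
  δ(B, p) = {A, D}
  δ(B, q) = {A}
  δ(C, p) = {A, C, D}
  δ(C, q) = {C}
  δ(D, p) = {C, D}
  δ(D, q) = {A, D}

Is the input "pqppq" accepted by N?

Start: {C}
read p: {A, C, D}
read q: {A, C, D}
read p: {A, C, D}
read p: {A, C, D}
read q: {A, C, D}
Reachable ∩ accepting = {D} — nonempty.

accepted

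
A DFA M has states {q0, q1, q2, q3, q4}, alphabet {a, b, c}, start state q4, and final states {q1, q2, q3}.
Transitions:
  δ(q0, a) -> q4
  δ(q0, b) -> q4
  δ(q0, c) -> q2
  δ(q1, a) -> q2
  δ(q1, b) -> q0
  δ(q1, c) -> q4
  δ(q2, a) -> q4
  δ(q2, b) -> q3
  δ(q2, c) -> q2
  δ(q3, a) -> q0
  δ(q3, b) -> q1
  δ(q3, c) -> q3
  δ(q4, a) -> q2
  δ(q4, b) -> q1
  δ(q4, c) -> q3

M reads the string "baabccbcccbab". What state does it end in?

q3

q4 --b--> q1
q1 --a--> q2
q2 --a--> q4
q4 --b--> q1
q1 --c--> q4
q4 --c--> q3
q3 --b--> q1
q1 --c--> q4
q4 --c--> q3
q3 --c--> q3
q3 --b--> q1
q1 --a--> q2
q2 --b--> q3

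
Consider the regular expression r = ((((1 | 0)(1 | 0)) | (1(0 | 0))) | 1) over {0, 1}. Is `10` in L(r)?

yes

The left alternative (((1|0)(1|0))|(1(0|0))) matches 10.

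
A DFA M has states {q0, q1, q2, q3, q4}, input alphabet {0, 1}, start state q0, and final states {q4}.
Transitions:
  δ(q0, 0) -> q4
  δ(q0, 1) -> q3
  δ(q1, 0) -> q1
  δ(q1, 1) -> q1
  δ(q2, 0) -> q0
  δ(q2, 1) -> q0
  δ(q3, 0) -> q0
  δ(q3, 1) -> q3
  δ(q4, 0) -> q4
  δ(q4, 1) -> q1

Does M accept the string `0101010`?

rejected

q0 --0--> q4
q4 --1--> q1
q1 --0--> q1
q1 --1--> q1
q1 --0--> q1
q1 --1--> q1
q1 --0--> q1
End in state q1, which is not an accepting state.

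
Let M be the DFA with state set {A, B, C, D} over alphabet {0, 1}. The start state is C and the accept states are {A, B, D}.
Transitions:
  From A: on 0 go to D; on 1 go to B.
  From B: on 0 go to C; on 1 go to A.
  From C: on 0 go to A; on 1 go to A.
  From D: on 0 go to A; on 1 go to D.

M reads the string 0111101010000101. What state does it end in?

A

C --0--> A
A --1--> B
B --1--> A
A --1--> B
B --1--> A
A --0--> D
D --1--> D
D --0--> A
A --1--> B
B --0--> C
C --0--> A
A --0--> D
D --0--> A
A --1--> B
B --0--> C
C --1--> A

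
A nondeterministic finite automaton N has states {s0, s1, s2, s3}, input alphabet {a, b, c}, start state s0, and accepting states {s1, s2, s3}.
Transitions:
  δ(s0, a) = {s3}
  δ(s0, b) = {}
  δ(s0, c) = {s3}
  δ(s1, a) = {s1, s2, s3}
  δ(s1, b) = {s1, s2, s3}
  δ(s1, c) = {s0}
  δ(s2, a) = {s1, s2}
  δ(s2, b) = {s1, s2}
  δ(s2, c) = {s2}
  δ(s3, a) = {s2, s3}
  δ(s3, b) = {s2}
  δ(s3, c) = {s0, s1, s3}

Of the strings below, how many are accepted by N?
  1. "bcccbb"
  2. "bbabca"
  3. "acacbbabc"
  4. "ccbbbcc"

2

"bcccbb": rejected
"bbabca": rejected
"acacbbabc": accepted
"ccbbbcc": accepted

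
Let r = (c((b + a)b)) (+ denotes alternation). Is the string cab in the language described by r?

Split as c·ab: c matches c and ((b+a)b) matches ab.

yes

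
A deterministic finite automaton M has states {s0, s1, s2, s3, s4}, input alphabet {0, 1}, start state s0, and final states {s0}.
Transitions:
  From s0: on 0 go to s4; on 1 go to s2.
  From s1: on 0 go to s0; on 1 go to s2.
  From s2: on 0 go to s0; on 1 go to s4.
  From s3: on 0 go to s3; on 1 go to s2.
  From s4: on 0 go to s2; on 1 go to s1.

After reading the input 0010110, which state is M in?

s0

s0 --0--> s4
s4 --0--> s2
s2 --1--> s4
s4 --0--> s2
s2 --1--> s4
s4 --1--> s1
s1 --0--> s0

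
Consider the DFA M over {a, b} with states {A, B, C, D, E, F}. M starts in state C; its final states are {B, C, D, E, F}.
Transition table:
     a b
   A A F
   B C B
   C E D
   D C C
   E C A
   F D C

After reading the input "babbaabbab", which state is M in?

A

C --b--> D
D --a--> C
C --b--> D
D --b--> C
C --a--> E
E --a--> C
C --b--> D
D --b--> C
C --a--> E
E --b--> A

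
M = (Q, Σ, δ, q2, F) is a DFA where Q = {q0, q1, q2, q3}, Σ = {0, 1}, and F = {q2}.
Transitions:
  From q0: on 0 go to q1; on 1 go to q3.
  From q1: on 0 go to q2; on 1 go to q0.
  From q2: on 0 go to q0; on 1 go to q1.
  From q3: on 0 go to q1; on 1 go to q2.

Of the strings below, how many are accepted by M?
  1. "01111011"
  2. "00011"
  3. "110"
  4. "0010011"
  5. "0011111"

0

"01111011": rejected
"00011": rejected
"110": rejected
"0010011": rejected
"0011111": rejected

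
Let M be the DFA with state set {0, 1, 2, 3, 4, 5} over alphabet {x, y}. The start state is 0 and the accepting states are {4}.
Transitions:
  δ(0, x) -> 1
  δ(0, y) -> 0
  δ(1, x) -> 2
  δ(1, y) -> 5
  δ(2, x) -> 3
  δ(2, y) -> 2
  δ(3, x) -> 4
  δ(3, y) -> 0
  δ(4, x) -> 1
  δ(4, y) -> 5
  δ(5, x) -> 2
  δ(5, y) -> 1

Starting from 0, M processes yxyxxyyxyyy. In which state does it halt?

5

0 --y--> 0
0 --x--> 1
1 --y--> 5
5 --x--> 2
2 --x--> 3
3 --y--> 0
0 --y--> 0
0 --x--> 1
1 --y--> 5
5 --y--> 1
1 --y--> 5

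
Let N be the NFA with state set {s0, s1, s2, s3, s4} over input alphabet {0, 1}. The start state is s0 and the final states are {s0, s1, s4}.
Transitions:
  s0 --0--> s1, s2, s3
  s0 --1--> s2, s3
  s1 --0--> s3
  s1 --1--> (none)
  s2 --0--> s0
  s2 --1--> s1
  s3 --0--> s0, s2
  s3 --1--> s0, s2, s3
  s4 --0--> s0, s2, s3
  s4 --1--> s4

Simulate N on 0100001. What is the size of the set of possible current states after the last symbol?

4

Start: {s0}
read 0: {s1, s2, s3}
read 1: {s0, s1, s2, s3}
read 0: {s0, s1, s2, s3}
read 0: {s0, s1, s2, s3}
read 0: {s0, s1, s2, s3}
read 0: {s0, s1, s2, s3}
read 1: {s0, s1, s2, s3}
Final reachable set {s0, s1, s2, s3} has 4 states.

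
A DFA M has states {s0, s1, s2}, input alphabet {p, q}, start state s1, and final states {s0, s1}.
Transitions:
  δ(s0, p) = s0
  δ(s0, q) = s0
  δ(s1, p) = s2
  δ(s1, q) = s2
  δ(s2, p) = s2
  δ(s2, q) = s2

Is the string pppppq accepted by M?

s1 --p--> s2
s2 --p--> s2
s2 --p--> s2
s2 --p--> s2
s2 --p--> s2
s2 --q--> s2
End in state s2, which is not an accepting state.

rejected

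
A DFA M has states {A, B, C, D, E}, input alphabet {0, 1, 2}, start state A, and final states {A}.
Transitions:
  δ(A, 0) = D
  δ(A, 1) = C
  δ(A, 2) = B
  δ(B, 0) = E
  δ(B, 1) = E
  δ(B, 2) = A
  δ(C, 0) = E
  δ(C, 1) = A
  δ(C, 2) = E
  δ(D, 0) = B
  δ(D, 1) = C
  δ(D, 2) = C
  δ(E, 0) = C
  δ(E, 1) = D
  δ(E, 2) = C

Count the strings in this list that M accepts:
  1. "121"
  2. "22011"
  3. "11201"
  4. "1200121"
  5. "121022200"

2

"121": rejected
"22011": accepted
"11201": rejected
"1200121": accepted
"121022200": rejected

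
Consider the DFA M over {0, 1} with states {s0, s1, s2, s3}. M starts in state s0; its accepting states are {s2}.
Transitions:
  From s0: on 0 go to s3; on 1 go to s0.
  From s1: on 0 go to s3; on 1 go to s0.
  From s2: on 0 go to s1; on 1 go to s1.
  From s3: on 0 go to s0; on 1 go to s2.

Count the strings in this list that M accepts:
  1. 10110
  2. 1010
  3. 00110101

0

10110: rejected
1010: rejected
00110101: rejected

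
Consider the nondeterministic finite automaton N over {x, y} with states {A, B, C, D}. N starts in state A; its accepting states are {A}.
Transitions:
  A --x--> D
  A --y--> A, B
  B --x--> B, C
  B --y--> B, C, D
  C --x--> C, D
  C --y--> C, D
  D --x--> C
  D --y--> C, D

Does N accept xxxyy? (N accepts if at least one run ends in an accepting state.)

rejected

Start: {A}
read x: {D}
read x: {C}
read x: {C, D}
read y: {C, D}
read y: {C, D}
Reachable ∩ accepting = {} — empty.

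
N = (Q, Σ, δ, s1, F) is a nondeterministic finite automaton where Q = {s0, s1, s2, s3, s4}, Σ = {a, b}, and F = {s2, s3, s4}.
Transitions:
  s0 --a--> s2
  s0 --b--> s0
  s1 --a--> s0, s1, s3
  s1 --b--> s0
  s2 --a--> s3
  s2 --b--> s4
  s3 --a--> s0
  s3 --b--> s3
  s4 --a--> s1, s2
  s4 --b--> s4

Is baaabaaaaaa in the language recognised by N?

Start: {s1}
read b: {s0}
read a: {s2}
read a: {s3}
read a: {s0}
read b: {s0}
read a: {s2}
read a: {s3}
read a: {s0}
read a: {s2}
read a: {s3}
read a: {s0}
Reachable ∩ accepting = {} — empty.

rejected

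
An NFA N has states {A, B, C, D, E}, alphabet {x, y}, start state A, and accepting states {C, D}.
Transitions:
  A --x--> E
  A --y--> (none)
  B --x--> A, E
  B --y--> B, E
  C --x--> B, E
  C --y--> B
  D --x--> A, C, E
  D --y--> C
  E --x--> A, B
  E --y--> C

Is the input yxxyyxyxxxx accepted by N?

Start: {A}
read y: {}
The reachable set is empty and stays empty for the remaining 10 symbols.
Reachable ∩ accepting = {} — empty.

rejected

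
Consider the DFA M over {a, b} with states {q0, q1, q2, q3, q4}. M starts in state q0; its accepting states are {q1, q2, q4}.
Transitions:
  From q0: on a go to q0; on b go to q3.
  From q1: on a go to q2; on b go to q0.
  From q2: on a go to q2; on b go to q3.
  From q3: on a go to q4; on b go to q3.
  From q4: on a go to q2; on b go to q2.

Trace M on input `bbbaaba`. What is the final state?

q0 --b--> q3
q3 --b--> q3
q3 --b--> q3
q3 --a--> q4
q4 --a--> q2
q2 --b--> q3
q3 --a--> q4

q4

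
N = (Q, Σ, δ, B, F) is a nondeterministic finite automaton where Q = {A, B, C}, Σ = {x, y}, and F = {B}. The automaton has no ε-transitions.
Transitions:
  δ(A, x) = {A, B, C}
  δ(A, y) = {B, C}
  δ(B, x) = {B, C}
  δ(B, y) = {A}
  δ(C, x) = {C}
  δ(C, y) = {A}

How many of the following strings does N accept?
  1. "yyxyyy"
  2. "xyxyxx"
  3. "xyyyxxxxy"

"yyxyyy": rejected
"xyxyxx": accepted
"xyyyxxxxy": accepted

2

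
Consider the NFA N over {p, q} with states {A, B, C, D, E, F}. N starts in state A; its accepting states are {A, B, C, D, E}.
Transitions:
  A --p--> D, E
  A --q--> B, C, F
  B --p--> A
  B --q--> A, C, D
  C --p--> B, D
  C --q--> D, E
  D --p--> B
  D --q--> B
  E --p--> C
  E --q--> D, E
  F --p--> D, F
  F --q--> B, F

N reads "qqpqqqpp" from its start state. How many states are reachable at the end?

6

Start: {A}
read q: {B, C, F}
read q: {A, B, C, D, E, F}
read p: {A, B, C, D, E, F}
read q: {A, B, C, D, E, F}
read q: {A, B, C, D, E, F}
read q: {A, B, C, D, E, F}
read p: {A, B, C, D, E, F}
read p: {A, B, C, D, E, F}
Final reachable set {A, B, C, D, E, F} has 6 states.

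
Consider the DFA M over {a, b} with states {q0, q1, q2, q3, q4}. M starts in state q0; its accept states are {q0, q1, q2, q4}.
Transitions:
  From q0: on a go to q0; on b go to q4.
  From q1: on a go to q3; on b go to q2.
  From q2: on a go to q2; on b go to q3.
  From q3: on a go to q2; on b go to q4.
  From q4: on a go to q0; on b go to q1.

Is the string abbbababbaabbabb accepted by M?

q0 --a--> q0
q0 --b--> q4
q4 --b--> q1
q1 --b--> q2
q2 --a--> q2
q2 --b--> q3
q3 --a--> q2
q2 --b--> q3
q3 --b--> q4
q4 --a--> q0
q0 --a--> q0
q0 --b--> q4
q4 --b--> q1
q1 --a--> q3
q3 --b--> q4
q4 --b--> q1
End in state q1, which is an accepting state.

accepted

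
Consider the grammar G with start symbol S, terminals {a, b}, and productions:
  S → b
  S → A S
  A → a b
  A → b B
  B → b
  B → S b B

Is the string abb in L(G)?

yes

S ⇒ AS ⇒ abS ⇒ abb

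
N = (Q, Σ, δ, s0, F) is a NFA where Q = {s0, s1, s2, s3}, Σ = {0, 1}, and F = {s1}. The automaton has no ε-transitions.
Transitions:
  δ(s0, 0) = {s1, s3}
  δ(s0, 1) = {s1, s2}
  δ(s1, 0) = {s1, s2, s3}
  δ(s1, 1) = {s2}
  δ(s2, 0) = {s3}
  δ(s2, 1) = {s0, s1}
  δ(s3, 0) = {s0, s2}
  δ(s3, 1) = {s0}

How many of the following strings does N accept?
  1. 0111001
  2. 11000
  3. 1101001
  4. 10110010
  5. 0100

0111001: accepted
11000: accepted
1101001: accepted
10110010: accepted
0100: accepted

5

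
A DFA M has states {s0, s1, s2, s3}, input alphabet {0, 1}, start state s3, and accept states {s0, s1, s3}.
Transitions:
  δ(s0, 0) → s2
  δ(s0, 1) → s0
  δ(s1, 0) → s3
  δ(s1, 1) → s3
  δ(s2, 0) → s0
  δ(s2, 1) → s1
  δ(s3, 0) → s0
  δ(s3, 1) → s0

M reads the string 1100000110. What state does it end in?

s0

s3 --1--> s0
s0 --1--> s0
s0 --0--> s2
s2 --0--> s0
s0 --0--> s2
s2 --0--> s0
s0 --0--> s2
s2 --1--> s1
s1 --1--> s3
s3 --0--> s0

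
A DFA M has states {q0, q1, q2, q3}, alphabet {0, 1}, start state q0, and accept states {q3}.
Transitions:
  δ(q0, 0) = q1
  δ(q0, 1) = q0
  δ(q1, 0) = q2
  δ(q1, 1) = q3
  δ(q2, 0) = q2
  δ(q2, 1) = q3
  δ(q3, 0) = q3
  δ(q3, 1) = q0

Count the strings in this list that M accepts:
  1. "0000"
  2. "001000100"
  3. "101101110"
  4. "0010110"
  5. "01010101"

"0000": rejected
"001000100": rejected
"101101110": rejected
"0010110": rejected
"01010101": rejected

0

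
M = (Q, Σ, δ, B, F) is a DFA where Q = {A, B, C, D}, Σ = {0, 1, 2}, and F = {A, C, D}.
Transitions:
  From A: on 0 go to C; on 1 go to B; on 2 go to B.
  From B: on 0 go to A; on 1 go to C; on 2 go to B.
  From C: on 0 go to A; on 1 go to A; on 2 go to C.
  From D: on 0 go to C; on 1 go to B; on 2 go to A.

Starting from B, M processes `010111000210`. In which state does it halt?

B --0--> A
A --1--> B
B --0--> A
A --1--> B
B --1--> C
C --1--> A
A --0--> C
C --0--> A
A --0--> C
C --2--> C
C --1--> A
A --0--> C

C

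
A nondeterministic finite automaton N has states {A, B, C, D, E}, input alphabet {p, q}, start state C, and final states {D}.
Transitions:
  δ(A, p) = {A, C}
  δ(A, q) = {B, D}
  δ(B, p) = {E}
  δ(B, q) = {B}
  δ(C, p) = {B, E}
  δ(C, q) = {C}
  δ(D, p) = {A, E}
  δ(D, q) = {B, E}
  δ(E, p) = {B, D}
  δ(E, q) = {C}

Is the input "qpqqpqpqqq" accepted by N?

Start: {C}
read q: {C}
read p: {B, E}
read q: {B, C}
read q: {B, C}
read p: {B, E}
read q: {B, C}
read p: {B, E}
read q: {B, C}
read q: {B, C}
read q: {B, C}
Reachable ∩ accepting = {} — empty.

rejected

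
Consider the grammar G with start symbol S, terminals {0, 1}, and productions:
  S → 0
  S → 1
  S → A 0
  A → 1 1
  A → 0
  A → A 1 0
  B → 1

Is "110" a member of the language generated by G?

yes

S ⇒ A0 ⇒ 110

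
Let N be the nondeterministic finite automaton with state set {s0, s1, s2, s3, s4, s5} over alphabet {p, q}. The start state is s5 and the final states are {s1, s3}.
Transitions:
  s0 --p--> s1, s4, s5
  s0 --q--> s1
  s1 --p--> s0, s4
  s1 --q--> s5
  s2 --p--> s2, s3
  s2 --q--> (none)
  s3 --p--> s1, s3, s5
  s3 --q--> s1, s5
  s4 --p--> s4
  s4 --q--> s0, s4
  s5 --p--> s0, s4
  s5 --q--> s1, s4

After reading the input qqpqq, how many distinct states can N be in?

Start: {s5}
read q: {s1, s4}
read q: {s0, s4, s5}
read p: {s0, s1, s4, s5}
read q: {s0, s1, s4, s5}
read q: {s0, s1, s4, s5}
Final reachable set {s0, s1, s4, s5} has 4 states.

4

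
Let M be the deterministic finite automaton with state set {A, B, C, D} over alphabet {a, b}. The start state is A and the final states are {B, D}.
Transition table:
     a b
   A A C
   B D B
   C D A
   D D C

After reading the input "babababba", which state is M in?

A --b--> C
C --a--> D
D --b--> C
C --a--> D
D --b--> C
C --a--> D
D --b--> C
C --b--> A
A --a--> A

A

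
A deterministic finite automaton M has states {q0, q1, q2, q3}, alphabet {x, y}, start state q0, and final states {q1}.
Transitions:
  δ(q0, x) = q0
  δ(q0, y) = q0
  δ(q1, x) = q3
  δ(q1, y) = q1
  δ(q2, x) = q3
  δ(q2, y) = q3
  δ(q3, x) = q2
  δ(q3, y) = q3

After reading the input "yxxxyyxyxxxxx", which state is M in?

q0 --y--> q0
q0 --x--> q0
q0 --x--> q0
q0 --x--> q0
q0 --y--> q0
q0 --y--> q0
q0 --x--> q0
q0 --y--> q0
q0 --x--> q0
q0 --x--> q0
q0 --x--> q0
q0 --x--> q0
q0 --x--> q0

q0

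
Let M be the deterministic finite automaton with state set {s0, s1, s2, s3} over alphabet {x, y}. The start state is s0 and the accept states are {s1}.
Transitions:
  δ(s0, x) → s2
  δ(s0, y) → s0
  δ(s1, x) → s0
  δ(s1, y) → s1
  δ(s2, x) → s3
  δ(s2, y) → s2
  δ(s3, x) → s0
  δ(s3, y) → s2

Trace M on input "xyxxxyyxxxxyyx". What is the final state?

s0 --x--> s2
s2 --y--> s2
s2 --x--> s3
s3 --x--> s0
s0 --x--> s2
s2 --y--> s2
s2 --y--> s2
s2 --x--> s3
s3 --x--> s0
s0 --x--> s2
s2 --x--> s3
s3 --y--> s2
s2 --y--> s2
s2 --x--> s3

s3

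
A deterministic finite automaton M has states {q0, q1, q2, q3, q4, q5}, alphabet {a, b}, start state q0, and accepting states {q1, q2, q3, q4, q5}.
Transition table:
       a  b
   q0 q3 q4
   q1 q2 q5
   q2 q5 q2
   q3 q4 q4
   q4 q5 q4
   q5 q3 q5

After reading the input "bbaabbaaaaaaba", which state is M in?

q0 --b--> q4
q4 --b--> q4
q4 --a--> q5
q5 --a--> q3
q3 --b--> q4
q4 --b--> q4
q4 --a--> q5
q5 --a--> q3
q3 --a--> q4
q4 --a--> q5
q5 --a--> q3
q3 --a--> q4
q4 --b--> q4
q4 --a--> q5

q5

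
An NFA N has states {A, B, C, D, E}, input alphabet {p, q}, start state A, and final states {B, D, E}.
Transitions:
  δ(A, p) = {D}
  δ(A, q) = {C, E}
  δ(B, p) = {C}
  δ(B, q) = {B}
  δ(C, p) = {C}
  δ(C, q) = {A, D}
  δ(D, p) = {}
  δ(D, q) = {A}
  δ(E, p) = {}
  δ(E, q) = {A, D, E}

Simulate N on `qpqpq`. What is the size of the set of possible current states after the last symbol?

Start: {A}
read q: {C, E}
read p: {C}
read q: {A, D}
read p: {D}
read q: {A}
Final reachable set {A} has 1 state.

1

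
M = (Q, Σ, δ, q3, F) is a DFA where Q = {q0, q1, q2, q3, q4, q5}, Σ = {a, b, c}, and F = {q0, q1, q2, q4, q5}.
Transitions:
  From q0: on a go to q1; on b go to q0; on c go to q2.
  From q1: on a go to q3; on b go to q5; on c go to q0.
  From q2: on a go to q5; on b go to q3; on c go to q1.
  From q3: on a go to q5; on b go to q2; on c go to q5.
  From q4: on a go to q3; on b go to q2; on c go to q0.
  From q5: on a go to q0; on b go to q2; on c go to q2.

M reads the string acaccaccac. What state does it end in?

q2

q3 --a--> q5
q5 --c--> q2
q2 --a--> q5
q5 --c--> q2
q2 --c--> q1
q1 --a--> q3
q3 --c--> q5
q5 --c--> q2
q2 --a--> q5
q5 --c--> q2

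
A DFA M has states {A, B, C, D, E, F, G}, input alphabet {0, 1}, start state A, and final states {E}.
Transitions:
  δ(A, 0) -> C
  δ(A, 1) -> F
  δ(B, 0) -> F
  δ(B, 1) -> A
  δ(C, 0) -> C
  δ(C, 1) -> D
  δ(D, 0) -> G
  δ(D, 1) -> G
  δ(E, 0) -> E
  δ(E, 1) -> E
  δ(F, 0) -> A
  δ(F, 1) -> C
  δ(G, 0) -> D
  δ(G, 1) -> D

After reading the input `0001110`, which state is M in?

A --0--> C
C --0--> C
C --0--> C
C --1--> D
D --1--> G
G --1--> D
D --0--> G

G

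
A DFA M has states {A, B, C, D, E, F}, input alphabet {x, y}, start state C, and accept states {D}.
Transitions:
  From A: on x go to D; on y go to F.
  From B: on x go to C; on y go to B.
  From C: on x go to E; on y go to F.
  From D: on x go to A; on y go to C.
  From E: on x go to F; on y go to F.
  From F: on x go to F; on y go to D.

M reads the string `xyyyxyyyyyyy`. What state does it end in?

F

C --x--> E
E --y--> F
F --y--> D
D --y--> C
C --x--> E
E --y--> F
F --y--> D
D --y--> C
C --y--> F
F --y--> D
D --y--> C
C --y--> F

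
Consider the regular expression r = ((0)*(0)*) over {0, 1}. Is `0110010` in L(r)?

no

No split of 0110010 into u·v has (0)* matching u and (0)* matching v.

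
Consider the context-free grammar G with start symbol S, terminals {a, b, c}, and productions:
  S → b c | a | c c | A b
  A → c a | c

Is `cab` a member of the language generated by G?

S ⇒ Ab ⇒ cab

yes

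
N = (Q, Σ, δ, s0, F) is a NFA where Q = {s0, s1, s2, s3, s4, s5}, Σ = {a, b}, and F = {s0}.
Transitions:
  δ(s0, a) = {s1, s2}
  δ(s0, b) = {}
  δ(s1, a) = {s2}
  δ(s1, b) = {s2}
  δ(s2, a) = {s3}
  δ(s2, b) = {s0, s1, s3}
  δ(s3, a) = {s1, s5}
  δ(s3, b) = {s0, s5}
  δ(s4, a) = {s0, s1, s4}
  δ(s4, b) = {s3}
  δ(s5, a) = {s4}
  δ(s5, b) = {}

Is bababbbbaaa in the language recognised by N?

rejected

Start: {s0}
read b: {}
The reachable set is empty and stays empty for the remaining 10 symbols.
Reachable ∩ accepting = {} — empty.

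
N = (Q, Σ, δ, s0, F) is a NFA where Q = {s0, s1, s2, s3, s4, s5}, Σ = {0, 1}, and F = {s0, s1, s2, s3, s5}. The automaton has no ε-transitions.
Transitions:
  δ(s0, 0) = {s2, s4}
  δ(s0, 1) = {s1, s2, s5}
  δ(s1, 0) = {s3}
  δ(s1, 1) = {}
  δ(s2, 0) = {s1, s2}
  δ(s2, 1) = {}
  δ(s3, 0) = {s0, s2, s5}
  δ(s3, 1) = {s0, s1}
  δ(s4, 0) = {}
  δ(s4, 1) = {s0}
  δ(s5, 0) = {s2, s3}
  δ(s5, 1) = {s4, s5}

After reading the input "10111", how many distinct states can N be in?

Start: {s0}
read 1: {s1, s2, s5}
read 0: {s1, s2, s3}
read 1: {s0, s1}
read 1: {s1, s2, s5}
read 1: {s4, s5}
Final reachable set {s4, s5} has 2 states.

2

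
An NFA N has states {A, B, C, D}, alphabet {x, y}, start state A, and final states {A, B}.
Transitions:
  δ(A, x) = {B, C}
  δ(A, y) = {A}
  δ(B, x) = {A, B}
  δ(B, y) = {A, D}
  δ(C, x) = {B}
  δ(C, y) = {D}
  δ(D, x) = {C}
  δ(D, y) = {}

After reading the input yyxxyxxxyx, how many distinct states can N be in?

2

Start: {A}
read y: {A}
read y: {A}
read x: {B, C}
read x: {A, B}
read y: {A, D}
read x: {B, C}
read x: {A, B}
read x: {A, B, C}
read y: {A, D}
read x: {B, C}
Final reachable set {B, C} has 2 states.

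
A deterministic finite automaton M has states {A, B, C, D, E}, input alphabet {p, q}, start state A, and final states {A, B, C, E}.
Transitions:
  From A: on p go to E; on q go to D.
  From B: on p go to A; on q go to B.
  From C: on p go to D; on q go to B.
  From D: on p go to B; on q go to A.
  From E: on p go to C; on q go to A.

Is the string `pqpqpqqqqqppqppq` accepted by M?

accepted

A --p--> E
E --q--> A
A --p--> E
E --q--> A
A --p--> E
E --q--> A
A --q--> D
D --q--> A
A --q--> D
D --q--> A
A --p--> E
E --p--> C
C --q--> B
B --p--> A
A --p--> E
E --q--> A
End in state A, which is an accepting state.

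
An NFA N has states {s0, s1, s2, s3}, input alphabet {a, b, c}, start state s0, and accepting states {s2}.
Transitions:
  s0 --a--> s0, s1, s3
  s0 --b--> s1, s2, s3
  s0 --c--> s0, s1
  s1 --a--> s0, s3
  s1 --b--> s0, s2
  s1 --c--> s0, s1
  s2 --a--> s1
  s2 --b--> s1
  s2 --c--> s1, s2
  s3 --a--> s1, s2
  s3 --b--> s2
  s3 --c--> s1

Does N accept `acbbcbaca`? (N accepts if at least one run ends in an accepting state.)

Start: {s0}
read a: {s0, s1, s3}
read c: {s0, s1}
read b: {s0, s1, s2, s3}
read b: {s0, s1, s2, s3}
read c: {s0, s1, s2}
read b: {s0, s1, s2, s3}
read a: {s0, s1, s2, s3}
read c: {s0, s1, s2}
read a: {s0, s1, s3}
Reachable ∩ accepting = {} — empty.

rejected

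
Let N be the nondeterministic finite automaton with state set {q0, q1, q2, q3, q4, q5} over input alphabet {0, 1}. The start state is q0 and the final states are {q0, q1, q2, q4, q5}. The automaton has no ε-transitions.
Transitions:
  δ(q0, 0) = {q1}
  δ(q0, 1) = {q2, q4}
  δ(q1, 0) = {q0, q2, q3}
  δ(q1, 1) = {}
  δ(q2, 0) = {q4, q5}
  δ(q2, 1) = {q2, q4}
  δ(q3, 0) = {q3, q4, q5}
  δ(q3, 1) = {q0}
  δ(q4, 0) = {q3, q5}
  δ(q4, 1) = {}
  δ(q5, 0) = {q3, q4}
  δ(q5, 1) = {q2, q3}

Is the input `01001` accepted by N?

Start: {q0}
read 0: {q1}
read 1: {}
The reachable set is empty and stays empty for the remaining 3 symbols.
Reachable ∩ accepting = {} — empty.

rejected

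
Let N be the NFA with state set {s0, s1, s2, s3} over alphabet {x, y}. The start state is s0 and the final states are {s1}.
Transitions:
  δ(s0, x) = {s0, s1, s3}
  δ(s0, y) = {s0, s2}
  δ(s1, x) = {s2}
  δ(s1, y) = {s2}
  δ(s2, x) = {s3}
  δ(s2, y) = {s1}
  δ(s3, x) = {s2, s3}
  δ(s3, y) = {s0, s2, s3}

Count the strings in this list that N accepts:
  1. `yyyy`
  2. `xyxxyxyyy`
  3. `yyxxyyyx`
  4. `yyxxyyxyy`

4

`yyyy`: accepted
`xyxxyxyyy`: accepted
`yyxxyyyx`: accepted
`yyxxyyxyy`: accepted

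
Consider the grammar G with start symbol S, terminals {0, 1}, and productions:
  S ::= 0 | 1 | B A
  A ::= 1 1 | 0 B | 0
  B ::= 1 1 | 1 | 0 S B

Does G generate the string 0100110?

S ⇒ BA ⇒ 0SBA ⇒ 01BA ⇒ 010SBA ⇒ 0100BA ⇒ 010011A ⇒ 0100110

yes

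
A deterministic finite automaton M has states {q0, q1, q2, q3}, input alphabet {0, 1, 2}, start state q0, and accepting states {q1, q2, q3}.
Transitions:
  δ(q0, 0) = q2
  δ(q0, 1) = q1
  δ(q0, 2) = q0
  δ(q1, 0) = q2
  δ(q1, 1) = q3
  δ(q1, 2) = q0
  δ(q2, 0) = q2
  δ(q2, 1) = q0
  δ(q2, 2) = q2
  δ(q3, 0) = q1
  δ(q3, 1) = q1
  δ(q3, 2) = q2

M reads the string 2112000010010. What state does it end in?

q0 --2--> q0
q0 --1--> q1
q1 --1--> q3
q3 --2--> q2
q2 --0--> q2
q2 --0--> q2
q2 --0--> q2
q2 --0--> q2
q2 --1--> q0
q0 --0--> q2
q2 --0--> q2
q2 --1--> q0
q0 --0--> q2

q2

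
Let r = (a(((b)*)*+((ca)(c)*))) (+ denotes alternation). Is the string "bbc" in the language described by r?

No split of bbc into u·v has a matching u and (((b)*)*+((ca)(c)*)) matching v.

no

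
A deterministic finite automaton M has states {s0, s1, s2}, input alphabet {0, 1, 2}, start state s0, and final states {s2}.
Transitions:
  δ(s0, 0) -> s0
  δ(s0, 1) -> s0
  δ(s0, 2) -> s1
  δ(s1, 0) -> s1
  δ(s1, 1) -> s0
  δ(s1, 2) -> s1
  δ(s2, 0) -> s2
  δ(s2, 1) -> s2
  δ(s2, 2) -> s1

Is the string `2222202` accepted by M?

rejected

s0 --2--> s1
s1 --2--> s1
s1 --2--> s1
s1 --2--> s1
s1 --2--> s1
s1 --0--> s1
s1 --2--> s1
End in state s1, which is not an accepting state.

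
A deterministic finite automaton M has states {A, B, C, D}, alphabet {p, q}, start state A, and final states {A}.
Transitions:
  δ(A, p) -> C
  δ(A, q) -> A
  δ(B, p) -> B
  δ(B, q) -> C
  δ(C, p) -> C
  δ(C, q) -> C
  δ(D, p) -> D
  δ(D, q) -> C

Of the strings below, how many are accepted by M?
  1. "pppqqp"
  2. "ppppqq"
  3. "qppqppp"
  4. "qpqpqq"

"pppqqp": rejected
"ppppqq": rejected
"qppqppp": rejected
"qpqpqq": rejected

0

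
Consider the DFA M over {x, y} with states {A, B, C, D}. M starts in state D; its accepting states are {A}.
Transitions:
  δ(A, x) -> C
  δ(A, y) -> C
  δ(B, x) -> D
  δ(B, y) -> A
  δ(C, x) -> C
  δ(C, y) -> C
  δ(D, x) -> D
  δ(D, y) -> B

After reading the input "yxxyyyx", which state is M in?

D --y--> B
B --x--> D
D --x--> D
D --y--> B
B --y--> A
A --y--> C
C --x--> C

C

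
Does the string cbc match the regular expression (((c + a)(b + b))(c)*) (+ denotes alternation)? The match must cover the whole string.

yes

Split as cb·c: ((c+a)(b+b)) matches cb and (c)* matches c.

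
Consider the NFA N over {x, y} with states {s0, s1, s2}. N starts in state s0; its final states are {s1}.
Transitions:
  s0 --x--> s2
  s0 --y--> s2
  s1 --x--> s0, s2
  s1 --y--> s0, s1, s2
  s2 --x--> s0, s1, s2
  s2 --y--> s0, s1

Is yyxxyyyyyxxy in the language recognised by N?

accepted

Start: {s0}
read y: {s2}
read y: {s0, s1}
read x: {s0, s2}
read x: {s0, s1, s2}
read y: {s0, s1, s2}
read y: {s0, s1, s2}
read y: {s0, s1, s2}
read y: {s0, s1, s2}
read y: {s0, s1, s2}
read x: {s0, s1, s2}
read x: {s0, s1, s2}
read y: {s0, s1, s2}
Reachable ∩ accepting = {s1} — nonempty.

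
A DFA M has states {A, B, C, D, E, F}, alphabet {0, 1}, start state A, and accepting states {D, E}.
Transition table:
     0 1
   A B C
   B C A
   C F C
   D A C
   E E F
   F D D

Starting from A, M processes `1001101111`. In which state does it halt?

A --1--> C
C --0--> F
F --0--> D
D --1--> C
C --1--> C
C --0--> F
F --1--> D
D --1--> C
C --1--> C
C --1--> C

C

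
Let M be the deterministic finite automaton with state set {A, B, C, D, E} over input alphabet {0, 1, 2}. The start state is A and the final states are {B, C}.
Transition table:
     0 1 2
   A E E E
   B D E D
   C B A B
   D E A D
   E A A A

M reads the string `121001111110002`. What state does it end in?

E

A --1--> E
E --2--> A
A --1--> E
E --0--> A
A --0--> E
E --1--> A
A --1--> E
E --1--> A
A --1--> E
E --1--> A
A --1--> E
E --0--> A
A --0--> E
E --0--> A
A --2--> E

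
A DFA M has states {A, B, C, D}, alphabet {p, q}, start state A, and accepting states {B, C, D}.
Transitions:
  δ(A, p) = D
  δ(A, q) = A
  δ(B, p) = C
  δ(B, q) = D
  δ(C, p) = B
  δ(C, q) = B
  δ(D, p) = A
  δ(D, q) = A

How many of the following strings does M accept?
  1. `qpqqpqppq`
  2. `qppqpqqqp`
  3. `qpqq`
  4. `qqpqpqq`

`qpqqpqppq`: rejected
`qppqpqqqp`: accepted
`qpqq`: rejected
`qqpqpqq`: rejected

1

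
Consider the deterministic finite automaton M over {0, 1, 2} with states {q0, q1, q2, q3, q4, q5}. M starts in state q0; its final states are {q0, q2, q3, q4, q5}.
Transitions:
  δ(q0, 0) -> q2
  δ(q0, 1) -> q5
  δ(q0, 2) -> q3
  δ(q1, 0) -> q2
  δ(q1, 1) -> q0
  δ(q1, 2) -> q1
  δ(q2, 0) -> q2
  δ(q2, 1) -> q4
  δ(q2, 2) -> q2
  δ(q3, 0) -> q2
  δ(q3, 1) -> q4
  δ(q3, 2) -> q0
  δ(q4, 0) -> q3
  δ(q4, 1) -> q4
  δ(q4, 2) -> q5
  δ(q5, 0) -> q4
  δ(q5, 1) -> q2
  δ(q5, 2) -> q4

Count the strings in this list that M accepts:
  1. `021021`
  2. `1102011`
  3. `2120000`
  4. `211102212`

4

`021021`: accepted
`1102011`: accepted
`2120000`: accepted
`211102212`: accepted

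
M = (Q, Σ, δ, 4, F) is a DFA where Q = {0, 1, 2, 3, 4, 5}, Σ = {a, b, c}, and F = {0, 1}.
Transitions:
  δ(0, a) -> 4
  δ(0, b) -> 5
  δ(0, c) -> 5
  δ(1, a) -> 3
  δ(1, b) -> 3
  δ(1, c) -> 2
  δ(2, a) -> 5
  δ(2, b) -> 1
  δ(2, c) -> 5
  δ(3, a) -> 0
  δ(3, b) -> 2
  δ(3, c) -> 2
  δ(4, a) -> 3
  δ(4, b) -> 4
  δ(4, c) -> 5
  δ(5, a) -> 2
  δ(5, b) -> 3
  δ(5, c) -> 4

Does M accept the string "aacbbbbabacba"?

accepted

4 --a--> 3
3 --a--> 0
0 --c--> 5
5 --b--> 3
3 --b--> 2
2 --b--> 1
1 --b--> 3
3 --a--> 0
0 --b--> 5
5 --a--> 2
2 --c--> 5
5 --b--> 3
3 --a--> 0
End in state 0, which is an accepting state.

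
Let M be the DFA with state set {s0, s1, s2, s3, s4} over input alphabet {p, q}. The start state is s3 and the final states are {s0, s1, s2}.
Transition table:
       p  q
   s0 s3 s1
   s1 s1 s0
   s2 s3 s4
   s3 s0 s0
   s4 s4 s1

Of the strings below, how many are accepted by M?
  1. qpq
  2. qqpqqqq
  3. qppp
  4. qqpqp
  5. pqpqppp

2

qpq: accepted
qqpqqqq: accepted
qppp: rejected
qqpqp: rejected
pqpqppp: rejected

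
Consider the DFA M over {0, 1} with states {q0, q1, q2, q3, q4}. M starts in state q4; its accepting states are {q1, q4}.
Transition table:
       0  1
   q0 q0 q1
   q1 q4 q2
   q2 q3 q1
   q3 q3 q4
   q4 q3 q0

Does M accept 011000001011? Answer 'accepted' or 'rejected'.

accepted

q4 --0--> q3
q3 --1--> q4
q4 --1--> q0
q0 --0--> q0
q0 --0--> q0
q0 --0--> q0
q0 --0--> q0
q0 --0--> q0
q0 --1--> q1
q1 --0--> q4
q4 --1--> q0
q0 --1--> q1
End in state q1, which is an accepting state.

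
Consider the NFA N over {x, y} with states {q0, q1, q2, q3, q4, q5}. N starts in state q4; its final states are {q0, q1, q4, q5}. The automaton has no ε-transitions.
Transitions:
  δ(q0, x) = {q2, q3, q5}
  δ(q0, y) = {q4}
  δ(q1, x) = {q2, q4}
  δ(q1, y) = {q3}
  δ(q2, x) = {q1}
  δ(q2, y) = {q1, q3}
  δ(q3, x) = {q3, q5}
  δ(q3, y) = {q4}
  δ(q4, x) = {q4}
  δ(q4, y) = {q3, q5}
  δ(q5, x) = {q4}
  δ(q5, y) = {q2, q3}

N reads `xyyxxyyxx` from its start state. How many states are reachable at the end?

5

Start: {q4}
read x: {q4}
read y: {q3, q5}
read y: {q2, q3, q4}
read x: {q1, q3, q4, q5}
read x: {q2, q3, q4, q5}
read y: {q1, q2, q3, q4, q5}
read y: {q1, q2, q3, q4, q5}
read x: {q1, q2, q3, q4, q5}
read x: {q1, q2, q3, q4, q5}
Final reachable set {q1, q2, q3, q4, q5} has 5 states.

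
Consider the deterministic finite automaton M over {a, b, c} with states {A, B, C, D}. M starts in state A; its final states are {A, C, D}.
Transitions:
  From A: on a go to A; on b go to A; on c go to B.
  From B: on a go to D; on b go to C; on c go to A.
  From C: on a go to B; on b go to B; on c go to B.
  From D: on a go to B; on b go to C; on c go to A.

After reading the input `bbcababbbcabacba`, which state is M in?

A --b--> A
A --b--> A
A --c--> B
B --a--> D
D --b--> C
C --a--> B
B --b--> C
C --b--> B
B --b--> C
C --c--> B
B --a--> D
D --b--> C
C --a--> B
B --c--> A
A --b--> A
A --a--> A

A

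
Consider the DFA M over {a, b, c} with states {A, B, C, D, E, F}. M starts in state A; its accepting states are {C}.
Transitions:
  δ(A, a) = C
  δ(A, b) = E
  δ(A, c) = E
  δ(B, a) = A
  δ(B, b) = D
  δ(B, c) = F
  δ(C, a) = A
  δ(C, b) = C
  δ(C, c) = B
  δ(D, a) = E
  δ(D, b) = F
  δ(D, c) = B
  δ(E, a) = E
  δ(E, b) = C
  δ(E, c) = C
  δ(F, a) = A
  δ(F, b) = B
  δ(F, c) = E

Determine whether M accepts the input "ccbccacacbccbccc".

A --c--> E
E --c--> C
C --b--> C
C --c--> B
B --c--> F
F --a--> A
A --c--> E
E --a--> E
E --c--> C
C --b--> C
C --c--> B
B --c--> F
F --b--> B
B --c--> F
F --c--> E
E --c--> C
End in state C, which is an accepting state.

accepted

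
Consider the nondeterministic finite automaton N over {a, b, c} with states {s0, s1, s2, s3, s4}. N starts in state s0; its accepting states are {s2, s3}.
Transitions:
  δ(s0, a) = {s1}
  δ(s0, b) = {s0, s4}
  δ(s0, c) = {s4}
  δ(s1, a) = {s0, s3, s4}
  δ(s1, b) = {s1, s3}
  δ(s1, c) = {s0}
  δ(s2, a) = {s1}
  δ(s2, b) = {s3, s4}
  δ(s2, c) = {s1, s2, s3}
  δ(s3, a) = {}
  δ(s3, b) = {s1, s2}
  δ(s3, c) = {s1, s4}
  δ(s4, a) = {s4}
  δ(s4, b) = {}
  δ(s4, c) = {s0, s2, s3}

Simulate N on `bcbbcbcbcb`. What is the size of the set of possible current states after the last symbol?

5

Start: {s0}
read b: {s0, s4}
read c: {s0, s2, s3, s4}
read b: {s0, s1, s2, s3, s4}
read b: {s0, s1, s2, s3, s4}
read c: {s0, s1, s2, s3, s4}
read b: {s0, s1, s2, s3, s4}
read c: {s0, s1, s2, s3, s4}
read b: {s0, s1, s2, s3, s4}
read c: {s0, s1, s2, s3, s4}
read b: {s0, s1, s2, s3, s4}
Final reachable set {s0, s1, s2, s3, s4} has 5 states.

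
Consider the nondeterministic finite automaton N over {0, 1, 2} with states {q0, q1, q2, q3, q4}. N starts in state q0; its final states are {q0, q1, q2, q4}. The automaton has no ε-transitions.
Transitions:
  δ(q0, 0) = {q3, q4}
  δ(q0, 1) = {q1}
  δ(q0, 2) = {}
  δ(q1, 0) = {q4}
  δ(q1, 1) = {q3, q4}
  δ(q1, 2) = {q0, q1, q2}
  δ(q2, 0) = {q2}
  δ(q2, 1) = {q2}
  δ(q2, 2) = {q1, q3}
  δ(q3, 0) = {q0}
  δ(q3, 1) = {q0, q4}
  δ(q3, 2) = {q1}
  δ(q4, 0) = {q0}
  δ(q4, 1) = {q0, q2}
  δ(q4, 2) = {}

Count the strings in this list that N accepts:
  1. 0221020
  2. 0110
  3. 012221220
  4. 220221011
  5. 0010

4

0221020: accepted
0110: accepted
012221220: accepted
220221011: rejected
0010: accepted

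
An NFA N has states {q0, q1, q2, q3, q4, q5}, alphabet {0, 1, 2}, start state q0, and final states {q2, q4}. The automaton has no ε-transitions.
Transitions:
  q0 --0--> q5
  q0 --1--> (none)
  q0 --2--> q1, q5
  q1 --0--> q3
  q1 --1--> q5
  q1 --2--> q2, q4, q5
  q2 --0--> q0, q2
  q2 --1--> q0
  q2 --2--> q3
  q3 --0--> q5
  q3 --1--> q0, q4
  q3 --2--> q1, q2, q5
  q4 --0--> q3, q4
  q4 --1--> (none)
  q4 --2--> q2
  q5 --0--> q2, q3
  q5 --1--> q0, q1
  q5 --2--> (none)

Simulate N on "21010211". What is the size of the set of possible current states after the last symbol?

Start: {q0}
read 2: {q1, q5}
read 1: {q0, q1, q5}
read 0: {q2, q3, q5}
read 1: {q0, q1, q4}
read 0: {q3, q4, q5}
read 2: {q1, q2, q5}
read 1: {q0, q1, q5}
read 1: {q0, q1, q5}
Final reachable set {q0, q1, q5} has 3 states.

3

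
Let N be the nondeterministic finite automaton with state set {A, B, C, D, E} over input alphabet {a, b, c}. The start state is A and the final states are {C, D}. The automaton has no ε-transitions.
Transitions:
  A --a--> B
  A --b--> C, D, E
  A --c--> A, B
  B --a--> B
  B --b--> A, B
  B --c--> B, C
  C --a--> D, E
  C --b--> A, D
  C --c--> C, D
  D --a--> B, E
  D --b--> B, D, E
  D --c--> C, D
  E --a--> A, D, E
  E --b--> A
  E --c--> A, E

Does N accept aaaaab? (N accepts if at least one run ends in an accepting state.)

Start: {A}
read a: {B}
read a: {B}
read a: {B}
read a: {B}
read a: {B}
read b: {A, B}
Reachable ∩ accepting = {} — empty.

rejected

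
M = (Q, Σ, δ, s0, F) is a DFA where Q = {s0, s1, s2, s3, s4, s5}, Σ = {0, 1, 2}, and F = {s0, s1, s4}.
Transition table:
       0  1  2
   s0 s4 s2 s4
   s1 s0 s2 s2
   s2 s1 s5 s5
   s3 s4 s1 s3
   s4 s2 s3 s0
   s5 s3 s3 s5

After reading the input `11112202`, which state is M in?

s3

s0 --1--> s2
s2 --1--> s5
s5 --1--> s3
s3 --1--> s1
s1 --2--> s2
s2 --2--> s5
s5 --0--> s3
s3 --2--> s3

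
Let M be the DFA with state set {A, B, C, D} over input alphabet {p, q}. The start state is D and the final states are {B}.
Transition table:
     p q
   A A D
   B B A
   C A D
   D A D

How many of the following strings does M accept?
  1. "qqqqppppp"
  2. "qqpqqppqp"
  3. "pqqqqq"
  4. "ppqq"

0

"qqqqppppp": rejected
"qqpqqppqp": rejected
"pqqqqq": rejected
"ppqq": rejected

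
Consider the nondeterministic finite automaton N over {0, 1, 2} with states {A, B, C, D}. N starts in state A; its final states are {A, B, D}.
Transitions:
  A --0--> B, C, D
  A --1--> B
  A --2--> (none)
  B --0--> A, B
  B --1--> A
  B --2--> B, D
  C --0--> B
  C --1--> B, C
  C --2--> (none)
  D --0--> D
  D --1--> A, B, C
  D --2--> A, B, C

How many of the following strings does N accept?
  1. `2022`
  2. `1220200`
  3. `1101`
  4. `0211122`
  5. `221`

3

`2022`: rejected
`1220200`: accepted
`1101`: accepted
`0211122`: accepted
`221`: rejected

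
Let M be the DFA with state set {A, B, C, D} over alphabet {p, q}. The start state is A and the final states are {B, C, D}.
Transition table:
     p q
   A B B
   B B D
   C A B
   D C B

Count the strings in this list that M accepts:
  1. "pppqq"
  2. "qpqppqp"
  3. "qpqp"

"pppqq": accepted
"qpqppqp": accepted
"qpqp": accepted

3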